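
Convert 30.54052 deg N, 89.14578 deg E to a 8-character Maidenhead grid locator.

NM40nm79

Offset from 180°W / 90°S: lon 269.14578°, lat 120.54052°.
Field (20°×10°, letters A–R): lon ⌊269.14578/20⌋ = 13 → N; lat ⌊120.54052/10⌋ = 12 → M.
Square (2°×1°, digits 0–9): lon ⌊9.14578/2⌋ = 4; lat ⌊0.54052/1⌋ = 0.
Subsquare (5′×2.5′, letters a–x): lon ⌊1.14578/0.0833333⌋ = 13 → n; lat ⌊0.54052/0.0416667⌋ = 12 → m.
Extended square (30″×15″, digits 0–9): lon ⌊0.06245/0.00833333⌋ = 7; lat ⌊0.04052/0.00416667⌋ = 9.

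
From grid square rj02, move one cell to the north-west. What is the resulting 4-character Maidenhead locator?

Longitude square 0; −1 → -1, wraps to 9, carry into field.
Longitude field R = 17; −1 → 16 = Q.
Latitude square 2; +1 → 3.

QJ93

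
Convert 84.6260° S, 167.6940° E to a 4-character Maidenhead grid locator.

Offset from 180°W / 90°S: lon 347.69°, lat 5.37°.
Field: lon ⌊347.69/20⌋ = 17 → R; lat ⌊5.37/10⌋ = 0 → A.
Square: lon ⌊7.69/2⌋ = 3; lat ⌊5.37/1⌋ = 5.

RA35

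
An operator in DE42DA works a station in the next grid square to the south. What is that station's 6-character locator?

DE41dx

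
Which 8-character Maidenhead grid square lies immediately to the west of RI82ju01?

RI82iu91

Longitude extended square 0; −1 → -1, wraps to 9, carry into subsquare.
Longitude subsquare j = 9; −1 → 8 = i.
The latitude characters are unchanged.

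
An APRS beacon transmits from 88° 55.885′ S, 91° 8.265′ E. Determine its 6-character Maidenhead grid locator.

NA51nb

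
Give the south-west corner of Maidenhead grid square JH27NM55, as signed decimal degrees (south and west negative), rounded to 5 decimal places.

-12.47917, 5.12500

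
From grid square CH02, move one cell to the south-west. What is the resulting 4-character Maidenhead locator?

Longitude square 0; −1 → -1, wraps to 9, carry into field.
Longitude field C = 2; −1 → 1 = B.
Latitude square 2; −1 → 1.

BH91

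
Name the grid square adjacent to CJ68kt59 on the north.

CJ68ku50

Latitude extended square 9; +1 → 10, wraps to 0, carry into subsquare.
Latitude subsquare t = 19; +1 → 20 = u.
The longitude characters are unchanged.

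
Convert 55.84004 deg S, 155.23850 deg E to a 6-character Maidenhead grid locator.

QD74od

Shift to the Maidenhead origin (180°W, 90°S): lon 335.2385, lat 34.1600.
Field: 335.2385/20 → 16 → Q, 34.1600/10 → 3 → D; chars QD.
Square: 15.2385/2 → 7, 4.1600/1 → 4; chars 74.
Subsquare: 1.2385/0.0833333 → 14 → o, 0.1600/0.0416667 → 3 → d; chars od.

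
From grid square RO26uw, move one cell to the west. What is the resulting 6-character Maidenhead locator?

Longitude subsquare u = 20; −1 → 19 = t.
The latitude characters are unchanged.

RO26tw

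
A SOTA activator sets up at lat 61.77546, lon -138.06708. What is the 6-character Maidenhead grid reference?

Offset from 180°W / 90°S: lon 41.9329°, lat 151.7755°.
Field (20°×10°, letters A–R): 41.9329/20 → 2 → C, 151.7755/10 → 15 → P; chars CP.
Square (2°×1°, digits 0–9): 1.9329/2 → 0, 1.7755/1 → 1; chars 01.
Subsquare (5′×2.5′, letters a–x): 1.9329/0.0833333 → 23 → x, 0.7755/0.0416667 → 18 → s; chars xs.

CP01xs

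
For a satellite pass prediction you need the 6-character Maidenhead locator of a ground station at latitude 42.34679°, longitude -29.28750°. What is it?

HN52ii

Add 180° to longitude and 90° to latitude: 150.7125, 132.3468.
Field: 150.7125/20 → 7 → H, 132.3468/10 → 13 → N; chars HN.
Square: 10.7125/2 → 5, 2.3468/1 → 2; chars 52.
Subsquare: 0.7125/0.0833333 → 8 → i, 0.3468/0.0416667 → 8 → i; chars ii.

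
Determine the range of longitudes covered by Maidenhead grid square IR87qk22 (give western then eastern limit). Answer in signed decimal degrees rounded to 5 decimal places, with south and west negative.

-2.65000, -2.64167

Field I=8, R=17: +8·20° lon, +17·10° lat → SW at lon -20°, lat 80°.
Square 8, 7: +8·2° lon, +7·1° lat → SW at lon -4°, lat 87°.
Subsquare q=16, k=10: +16·0.0833333° lon, +10·0.0416667° lat → SW at lon -2.66667°, lat 87.4167°.
Extended square 2, 2: +2·0.00833333° lon, +2·0.00416667° lat → SW at lon -2.65°, lat 87.425°.
Cell spans 0.00833333° lon × 0.00416667° lat.
west -2.65000, east -2.64167.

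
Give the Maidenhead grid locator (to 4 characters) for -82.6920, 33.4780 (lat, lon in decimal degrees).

KA67

Shift to the Maidenhead origin (180°W, 90°S): lon 213.48, lat 7.31.
Field: 213.48/20 → 10 → K, 7.31/10 → 0 → A; chars KA.
Square: 13.48/2 → 6, 7.31/1 → 7; chars 67.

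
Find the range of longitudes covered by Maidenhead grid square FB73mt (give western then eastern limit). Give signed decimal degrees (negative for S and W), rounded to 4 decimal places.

-65.0000, -64.9167

Field F=5, B=1: +5·20° lon, +1·10° lat → SW at lon -80°, lat -80°.
Square 7, 3: +7·2° lon, +3·1° lat → SW at lon -66°, lat -77°.
Subsquare m=12, t=19: +12·0.0833333° lon, +19·0.0416667° lat → SW at lon -65°, lat -76.2083°.
Cell spans 0.0833333° lon × 0.0416667° lat.
west -65.0000, east -64.9167.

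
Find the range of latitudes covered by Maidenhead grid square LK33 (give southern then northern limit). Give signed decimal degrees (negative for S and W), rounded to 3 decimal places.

Field L=11, K=10: +11·20° lon, +10·10° lat → SW at lon 40°, lat 10°.
Square 3, 3: +3·2° lon, +3·1° lat → SW at lon 46°, lat 13°.
Cell spans 2° lon × 1° lat.
south 13.000, north 14.000.

13.000, 14.000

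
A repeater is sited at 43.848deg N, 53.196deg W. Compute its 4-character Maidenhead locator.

GN33

Add 180° to longitude and 90° to latitude: 126.80, 133.85.
Field: 126.80/20 → 6 → G, 133.85/10 → 13 → N; chars GN.
Square: 6.80/2 → 3, 3.85/1 → 3; chars 33.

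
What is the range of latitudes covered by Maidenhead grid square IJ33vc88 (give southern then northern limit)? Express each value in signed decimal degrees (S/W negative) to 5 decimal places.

3.11667, 3.12083

Field I=8, J=9: +8·20° lon, +9·10° lat → SW at lon -20°, lat 0°.
Square 3, 3: +3·2° lon, +3·1° lat → SW at lon -14°, lat 3°.
Subsquare v=21, c=2: +21·0.0833333° lon, +2·0.0416667° lat → SW at lon -12.25°, lat 3.08333°.
Extended square 8, 8: +8·0.00833333° lon, +8·0.00416667° lat → SW at lon -12.1833°, lat 3.11667°.
Cell spans 0.00833333° lon × 0.00416667° lat.
south 3.11667, north 3.12083.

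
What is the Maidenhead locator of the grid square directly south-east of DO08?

DO17

Longitude square 0; +1 → 1.
Latitude square 8; −1 → 7.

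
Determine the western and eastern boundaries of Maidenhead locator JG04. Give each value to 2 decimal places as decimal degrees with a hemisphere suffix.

0.00° E, 2.00° E

Field J=9, G=6: +9·20° lon, +6·10° lat → SW at lon 0°, lat -30°.
Square 0, 4: +0·2° lon, +4·1° lat → SW at lon 0°, lat -26°.
Cell spans 2° lon × 1° lat.
west 0.00° E, east 2.00° E.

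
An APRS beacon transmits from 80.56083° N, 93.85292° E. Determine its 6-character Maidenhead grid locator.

Shift to the Maidenhead origin (180°W, 90°S): lon 273.8529, lat 170.5608.
Field (20°×10°, letters A–R): 273.8529/20 → 13 → N, 170.5608/10 → 17 → R; chars NR.
Square (2°×1°, digits 0–9): 13.8529/2 → 6, 0.5608/1 → 0; chars 60.
Subsquare (5′×2.5′, letters a–x): 1.8529/0.0833333 → 22 → w, 0.5608/0.0416667 → 13 → n; chars wn.

NR60wn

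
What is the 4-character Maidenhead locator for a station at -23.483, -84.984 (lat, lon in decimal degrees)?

Offset from 180°W / 90°S: lon 95.02°, lat 66.52°.
Field (20°×10°, letters A–R): 95.02/20 → 4 → E, 66.52/10 → 6 → G; chars EG.
Square (2°×1°, digits 0–9): 15.02/2 → 7, 6.52/1 → 6; chars 76.

EG76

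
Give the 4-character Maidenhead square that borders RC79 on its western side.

Longitude square 7; −1 → 6.
The latitude characters are unchanged.

RC69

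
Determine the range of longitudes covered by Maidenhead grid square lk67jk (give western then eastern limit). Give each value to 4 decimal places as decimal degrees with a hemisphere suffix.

Field L=11, K=10: +11·20° lon, +10·10° lat → SW at lon 40°, lat 10°.
Square 6, 7: +6·2° lon, +7·1° lat → SW at lon 52°, lat 17°.
Subsquare j=9, k=10: +9·0.0833333° lon, +10·0.0416667° lat → SW at lon 52.75°, lat 17.4167°.
Cell spans 0.0833333° lon × 0.0416667° lat.
west 52.7500° E, east 52.8333° E.

52.7500° E, 52.8333° E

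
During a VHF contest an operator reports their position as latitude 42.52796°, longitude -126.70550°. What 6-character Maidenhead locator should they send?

CN62pm

Add 180° to longitude and 90° to latitude: 53.2945, 132.5280.
Field: 53.2945/20 → 2 → C, 132.5280/10 → 13 → N; chars CN.
Square: 13.2945/2 → 6, 2.5280/1 → 2; chars 62.
Subsquare: 1.2945/0.0833333 → 15 → p, 0.5280/0.0416667 → 12 → m; chars pm.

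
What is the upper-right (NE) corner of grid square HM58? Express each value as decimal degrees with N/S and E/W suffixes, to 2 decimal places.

39.00° N, 28.00° W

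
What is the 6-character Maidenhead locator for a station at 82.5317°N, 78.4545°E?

MR92fm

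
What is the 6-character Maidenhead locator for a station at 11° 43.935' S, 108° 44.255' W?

DH58pg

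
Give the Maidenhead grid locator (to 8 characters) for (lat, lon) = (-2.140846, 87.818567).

Shift to the Maidenhead origin (180°W, 90°S): lon 267.81857, lat 87.85915.
Field: 267.81857/20 → 13 → N, 87.85915/10 → 8 → I; chars NI.
Square: 7.81857/2 → 3, 7.85915/1 → 7; chars 37.
Subsquare: 1.81857/0.0833333 → 21 → v, 0.85915/0.0416667 → 20 → u; chars vu.
Extended square: 0.06857/0.00833333 → 8, 0.02582/0.00416667 → 6; chars 86.

NI37vu86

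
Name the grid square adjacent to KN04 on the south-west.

JN93

Longitude square 0; −1 → -1, wraps to 9, carry into field.
Longitude field K = 10; −1 → 9 = J.
Latitude square 4; −1 → 3.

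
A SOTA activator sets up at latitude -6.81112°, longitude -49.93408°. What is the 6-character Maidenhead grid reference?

Shift to the Maidenhead origin (180°W, 90°S): lon 130.0659, lat 83.1889.
Field: 130.0659/20 → 6 → G, 83.1889/10 → 8 → I; chars GI.
Square: 10.0659/2 → 5, 3.1889/1 → 3; chars 53.
Subsquare: 0.0659/0.0833333 → 0 → a, 0.1889/0.0416667 → 4 → e; chars ae.

GI53ae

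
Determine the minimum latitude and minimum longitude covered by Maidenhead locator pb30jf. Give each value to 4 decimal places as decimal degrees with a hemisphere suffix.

79.7917° S, 126.7500° E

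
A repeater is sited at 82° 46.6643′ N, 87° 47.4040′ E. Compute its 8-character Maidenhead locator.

NR32vs46

Shift to the Maidenhead origin (180°W, 90°S): lon 267.79007, lat 172.77774.
Field: lon ⌊267.79007/20⌋ = 13 → N; lat ⌊172.77774/10⌋ = 17 → R.
Square: lon ⌊7.79007/2⌋ = 3; lat ⌊2.77774/1⌋ = 2.
Subsquare: lon ⌊1.79007/0.0833333⌋ = 21 → v; lat ⌊0.77774/0.0416667⌋ = 18 → s.
Extended square: lon ⌊0.04007/0.00833333⌋ = 4; lat ⌊0.02774/0.00416667⌋ = 6.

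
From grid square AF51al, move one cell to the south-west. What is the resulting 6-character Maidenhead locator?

AF41xk

Longitude subsquare a = 0; −1 → -1, wraps to 23 = x, carry into square.
Longitude square 5; −1 → 4.
Latitude subsquare l = 11; −1 → 10 = k.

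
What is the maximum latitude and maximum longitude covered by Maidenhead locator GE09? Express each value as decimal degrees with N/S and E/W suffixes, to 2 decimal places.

40.00° S, 58.00° W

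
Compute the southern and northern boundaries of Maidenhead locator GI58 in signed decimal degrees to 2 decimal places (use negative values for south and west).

-2.00, -1.00

Field G=6, I=8: +6·20° lon, +8·10° lat → SW at lon -60°, lat -10°.
Square 5, 8: +5·2° lon, +8·1° lat → SW at lon -50°, lat -2°.
Cell spans 2° lon × 1° lat.
south -2.00, north -1.00.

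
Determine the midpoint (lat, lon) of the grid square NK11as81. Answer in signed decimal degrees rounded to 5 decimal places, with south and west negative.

Field N=13, K=10: +13·20° lon, +10·10° lat → SW at lon 80°, lat 10°.
Square 1, 1: +1·2° lon, +1·1° lat → SW at lon 82°, lat 11°.
Subsquare a=0, s=18: +0·0.0833333° lon, +18·0.0416667° lat → SW at lon 82°, lat 11.75°.
Extended square 8, 1: +8·0.00833333° lon, +1·0.00416667° lat → SW at lon 82.0667°, lat 11.7542°.
Cell spans 0.00833333° lon × 0.00416667° lat. Centre is SW corner plus half of each.
latitude 11.75625, longitude 82.07083.

11.75625, 82.07083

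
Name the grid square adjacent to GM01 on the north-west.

FM92

Longitude square 0; −1 → -1, wraps to 9, carry into field.
Longitude field G = 6; −1 → 5 = F.
Latitude square 1; +1 → 2.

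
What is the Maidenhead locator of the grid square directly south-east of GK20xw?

Longitude subsquare x = 23; +1 → 24, wraps to 0 = a, carry into square.
Longitude square 2; +1 → 3.
Latitude subsquare w = 22; −1 → 21 = v.

GK30av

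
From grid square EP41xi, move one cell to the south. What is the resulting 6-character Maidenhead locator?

Latitude subsquare i = 8; −1 → 7 = h.
The longitude characters are unchanged.

EP41xh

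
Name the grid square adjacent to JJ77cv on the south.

JJ77cu

Latitude subsquare v = 21; −1 → 20 = u.
The longitude characters are unchanged.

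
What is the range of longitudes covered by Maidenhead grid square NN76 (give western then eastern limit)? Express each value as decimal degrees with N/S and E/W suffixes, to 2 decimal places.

94.00° E, 96.00° E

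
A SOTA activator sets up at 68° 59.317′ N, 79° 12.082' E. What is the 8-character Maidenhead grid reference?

Add 180° to longitude and 90° to latitude: 259.20137, 158.98862.
Field (20°×10°, letters A–R): 259.20137/20 → 12 → M, 158.98862/10 → 15 → P; chars MP.
Square (2°×1°, digits 0–9): 19.20137/2 → 9, 8.98862/1 → 8; chars 98.
Subsquare (5′×2.5′, letters a–x): 1.20137/0.0833333 → 14 → o, 0.98862/0.0416667 → 23 → x; chars ox.
Extended square (30″×15″, digits 0–9): 0.03470/0.00833333 → 4, 0.03028/0.00416667 → 7; chars 47.

MP98ox47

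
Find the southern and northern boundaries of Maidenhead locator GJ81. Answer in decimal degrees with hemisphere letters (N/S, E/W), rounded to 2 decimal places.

Field G=6, J=9: +6·20° lon, +9·10° lat → SW at lon -60°, lat 0°.
Square 8, 1: +8·2° lon, +1·1° lat → SW at lon -44°, lat 1°.
Cell spans 2° lon × 1° lat.
south 1.00° N, north 2.00° N.

1.00° N, 2.00° N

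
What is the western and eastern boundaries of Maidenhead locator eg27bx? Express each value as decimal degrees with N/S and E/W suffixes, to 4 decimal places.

Field E=4, G=6: +4·20° lon, +6·10° lat → SW at lon -100°, lat -30°.
Square 2, 7: +2·2° lon, +7·1° lat → SW at lon -96°, lat -23°.
Subsquare b=1, x=23: +1·0.0833333° lon, +23·0.0416667° lat → SW at lon -95.9167°, lat -22.0417°.
Cell spans 0.0833333° lon × 0.0416667° lat.
west 95.9167° W, east 95.8333° W.

95.9167° W, 95.8333° W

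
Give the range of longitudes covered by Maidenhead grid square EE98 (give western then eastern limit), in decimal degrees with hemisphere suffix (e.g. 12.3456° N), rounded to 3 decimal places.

Field E=4, E=4: +4·20° lon, +4·10° lat → SW at lon -100°, lat -50°.
Square 9, 8: +9·2° lon, +8·1° lat → SW at lon -82°, lat -42°.
Cell spans 2° lon × 1° lat.
west 82.000° W, east 80.000° W.

82.000° W, 80.000° W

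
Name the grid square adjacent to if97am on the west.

IF87xm

Longitude subsquare a = 0; −1 → -1, wraps to 23 = x, carry into square.
Longitude square 9; −1 → 8.
The latitude characters are unchanged.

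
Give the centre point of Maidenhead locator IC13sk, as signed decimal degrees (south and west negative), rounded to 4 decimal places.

-66.5625, -16.4583

Field I=8, C=2: +8·20° lon, +2·10° lat → SW at lon -20°, lat -70°.
Square 1, 3: +1·2° lon, +3·1° lat → SW at lon -18°, lat -67°.
Subsquare s=18, k=10: +18·0.0833333° lon, +10·0.0416667° lat → SW at lon -16.5°, lat -66.5833°.
Cell spans 0.0833333° lon × 0.0416667° lat. Centre is SW corner plus half of each.
latitude -66.5625, longitude -16.4583.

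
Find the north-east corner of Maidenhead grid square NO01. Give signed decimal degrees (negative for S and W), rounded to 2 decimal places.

52.00, 82.00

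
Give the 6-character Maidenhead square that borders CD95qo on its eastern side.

Longitude subsquare q = 16; +1 → 17 = r.
The latitude characters are unchanged.

CD95ro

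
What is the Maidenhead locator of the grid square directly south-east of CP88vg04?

Longitude extended square 0; +1 → 1.
Latitude extended square 4; −1 → 3.

CP88vg13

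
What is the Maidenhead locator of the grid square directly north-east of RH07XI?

Longitude subsquare x = 23; +1 → 24, wraps to 0 = a, carry into square.
Longitude square 0; +1 → 1.
Latitude subsquare i = 8; +1 → 9 = j.

RH17aj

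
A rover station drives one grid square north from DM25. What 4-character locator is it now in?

Latitude square 5; +1 → 6.
The longitude characters are unchanged.

DM26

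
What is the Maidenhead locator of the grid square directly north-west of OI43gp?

OI43fq

Longitude subsquare g = 6; −1 → 5 = f.
Latitude subsquare p = 15; +1 → 16 = q.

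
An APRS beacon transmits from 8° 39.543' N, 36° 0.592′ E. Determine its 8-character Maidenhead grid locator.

Offset from 180°W / 90°S: lon 216.00987°, lat 98.65905°.
Field: 216.00987/20 → 10 → K, 98.65905/10 → 9 → J; chars KJ.
Square: 16.00987/2 → 8, 8.65905/1 → 8; chars 88.
Subsquare: 0.00987/0.0833333 → 0 → a, 0.65905/0.0416667 → 15 → p; chars ap.
Extended square: 0.00987/0.00833333 → 1, 0.03405/0.00416667 → 8; chars 18.

KJ88ap18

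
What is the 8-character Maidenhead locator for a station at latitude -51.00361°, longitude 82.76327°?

ND18jx19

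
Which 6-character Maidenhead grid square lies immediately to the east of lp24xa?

Longitude subsquare x = 23; +1 → 24, wraps to 0 = a, carry into square.
Longitude square 2; +1 → 3.
The latitude characters are unchanged.

LP34aa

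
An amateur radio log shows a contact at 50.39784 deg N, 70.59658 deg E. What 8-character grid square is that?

MO50hj15

Offset from 180°W / 90°S: lon 250.59658°, lat 140.39784°.
Field: 250.59658/20 → 12 → M, 140.39784/10 → 14 → O; chars MO.
Square: 10.59658/2 → 5, 0.39784/1 → 0; chars 50.
Subsquare: 0.59658/0.0833333 → 7 → h, 0.39784/0.0416667 → 9 → j; chars hj.
Extended square: 0.01325/0.00833333 → 1, 0.02284/0.00416667 → 5; chars 15.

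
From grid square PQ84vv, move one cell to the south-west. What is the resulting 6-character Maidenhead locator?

PQ84uu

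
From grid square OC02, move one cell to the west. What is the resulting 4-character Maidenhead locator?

NC92

Longitude square 0; −1 → -1, wraps to 9, carry into field.
Longitude field O = 14; −1 → 13 = N.
The latitude characters are unchanged.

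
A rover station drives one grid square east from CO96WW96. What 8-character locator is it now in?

CO96xw06

Longitude extended square 9; +1 → 10, wraps to 0, carry into subsquare.
Longitude subsquare w = 22; +1 → 23 = x.
The latitude characters are unchanged.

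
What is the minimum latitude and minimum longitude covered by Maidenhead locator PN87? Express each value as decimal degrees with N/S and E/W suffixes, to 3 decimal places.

Field P=15, N=13: +15·20° lon, +13·10° lat → SW at lon 120°, lat 40°.
Square 8, 7: +8·2° lon, +7·1° lat → SW at lon 136°, lat 47°.
latitude 47.000° N, longitude 136.000° E.

47.000° N, 136.000° E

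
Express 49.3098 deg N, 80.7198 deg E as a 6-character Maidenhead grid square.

NN09ih

Offset from 180°W / 90°S: lon 260.7198°, lat 139.3098°.
Field (20°×10°, letters A–R): lon ⌊260.7198/20⌋ = 13 → N; lat ⌊139.3098/10⌋ = 13 → N.
Square (2°×1°, digits 0–9): lon ⌊0.7198/2⌋ = 0; lat ⌊9.3098/1⌋ = 9.
Subsquare (5′×2.5′, letters a–x): lon ⌊0.7198/0.0833333⌋ = 8 → i; lat ⌊0.3098/0.0416667⌋ = 7 → h.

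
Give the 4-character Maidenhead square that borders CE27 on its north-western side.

CE18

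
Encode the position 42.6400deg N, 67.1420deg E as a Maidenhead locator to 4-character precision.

Add 180° to longitude and 90° to latitude: 247.14, 132.64.
Field: 247.14/20 → 12 → M, 132.64/10 → 13 → N; chars MN.
Square: 7.14/2 → 3, 2.64/1 → 2; chars 32.

MN32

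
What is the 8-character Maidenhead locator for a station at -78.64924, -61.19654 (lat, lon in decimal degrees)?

Add 180° to longitude and 90° to latitude: 118.80346, 11.35076.
Field: 118.80346/20 → 5 → F, 11.35076/10 → 1 → B; chars FB.
Square: 18.80346/2 → 9, 1.35076/1 → 1; chars 91.
Subsquare: 0.80346/0.0833333 → 9 → j, 0.35076/0.0416667 → 8 → i; chars ji.
Extended square: 0.05346/0.00833333 → 6, 0.01743/0.00416667 → 4; chars 64.

FB91ji64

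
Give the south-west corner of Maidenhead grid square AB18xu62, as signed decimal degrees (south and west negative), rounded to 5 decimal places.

-71.15833, -176.03333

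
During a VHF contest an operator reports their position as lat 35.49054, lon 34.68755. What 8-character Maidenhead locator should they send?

Offset from 180°W / 90°S: lon 214.68755°, lat 125.49054°.
Field: 214.68755/20 → 10 → K, 125.49054/10 → 12 → M; chars KM.
Square: 14.68755/2 → 7, 5.49054/1 → 5; chars 75.
Subsquare: 0.68755/0.0833333 → 8 → i, 0.49054/0.0416667 → 11 → l; chars il.
Extended square: 0.02088/0.00833333 → 2, 0.03221/0.00416667 → 7; chars 27.

KM75il27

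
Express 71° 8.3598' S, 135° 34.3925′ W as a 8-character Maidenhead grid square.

Offset from 180°W / 90°S: lon 44.42679°, lat 18.86067°.
Field (20°×10°, letters A–R): 44.42679/20 → 2 → C, 18.86067/10 → 1 → B; chars CB.
Square (2°×1°, digits 0–9): 4.42679/2 → 2, 8.86067/1 → 8; chars 28.
Subsquare (5′×2.5′, letters a–x): 0.42679/0.0833333 → 5 → f, 0.86067/0.0416667 → 20 → u; chars fu.
Extended square (30″×15″, digits 0–9): 0.01013/0.00833333 → 1, 0.02734/0.00416667 → 6; chars 16.

CB28fu16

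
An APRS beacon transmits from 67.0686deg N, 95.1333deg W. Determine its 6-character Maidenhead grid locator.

EP27kb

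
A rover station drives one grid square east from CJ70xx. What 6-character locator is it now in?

CJ80ax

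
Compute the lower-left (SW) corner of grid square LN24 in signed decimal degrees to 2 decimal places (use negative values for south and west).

44.00, 44.00

Field L=11, N=13: +11·20° lon, +13·10° lat → SW at lon 40°, lat 40°.
Square 2, 4: +2·2° lon, +4·1° lat → SW at lon 44°, lat 44°.
latitude 44.00, longitude 44.00.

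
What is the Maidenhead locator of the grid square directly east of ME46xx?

ME56ax

Longitude subsquare x = 23; +1 → 24, wraps to 0 = a, carry into square.
Longitude square 4; +1 → 5.
The latitude characters are unchanged.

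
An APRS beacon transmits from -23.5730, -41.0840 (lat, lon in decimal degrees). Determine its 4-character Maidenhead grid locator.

Offset from 180°W / 90°S: lon 138.92°, lat 66.43°.
Field: 138.92/20 → 6 → G, 66.43/10 → 6 → G; chars GG.
Square: 18.92/2 → 9, 6.43/1 → 6; chars 96.

GG96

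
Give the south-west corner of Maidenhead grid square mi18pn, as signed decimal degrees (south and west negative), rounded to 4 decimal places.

-1.4583, 63.2500

Field M=12, I=8: +12·20° lon, +8·10° lat → SW at lon 60°, lat -10°.
Square 1, 8: +1·2° lon, +8·1° lat → SW at lon 62°, lat -2°.
Subsquare p=15, n=13: +15·0.0833333° lon, +13·0.0416667° lat → SW at lon 63.25°, lat -1.45833°.
latitude -1.4583, longitude 63.2500.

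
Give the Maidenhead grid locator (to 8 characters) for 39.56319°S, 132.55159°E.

PF60gk64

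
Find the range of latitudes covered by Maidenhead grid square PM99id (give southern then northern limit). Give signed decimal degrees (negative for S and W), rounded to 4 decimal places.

39.1250, 39.1667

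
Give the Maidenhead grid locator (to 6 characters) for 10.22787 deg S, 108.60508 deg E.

OH49hs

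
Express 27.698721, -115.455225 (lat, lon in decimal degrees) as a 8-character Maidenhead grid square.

DL27gq57

Add 180° to longitude and 90° to latitude: 64.54478, 117.69872.
Field: lon ⌊64.54478/20⌋ = 3 → D; lat ⌊117.69872/10⌋ = 11 → L.
Square: lon ⌊4.54478/2⌋ = 2; lat ⌊7.69872/1⌋ = 7.
Subsquare: lon ⌊0.54478/0.0833333⌋ = 6 → g; lat ⌊0.69872/0.0416667⌋ = 16 → q.
Extended square: lon ⌊0.04478/0.00833333⌋ = 5; lat ⌊0.03205/0.00416667⌋ = 7.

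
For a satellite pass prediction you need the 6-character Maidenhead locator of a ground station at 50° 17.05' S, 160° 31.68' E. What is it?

Offset from 180°W / 90°S: lon 340.5280°, lat 39.7158°.
Field: lon ⌊340.5280/20⌋ = 17 → R; lat ⌊39.7158/10⌋ = 3 → D.
Square: lon ⌊0.5280/2⌋ = 0; lat ⌊9.7158/1⌋ = 9.
Subsquare: lon ⌊0.5280/0.0833333⌋ = 6 → g; lat ⌊0.7158/0.0416667⌋ = 17 → r.

RD09gr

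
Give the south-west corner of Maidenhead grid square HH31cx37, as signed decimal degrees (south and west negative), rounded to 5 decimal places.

-18.01250, -33.80833

Field H=7, H=7: +7·20° lon, +7·10° lat → SW at lon -40°, lat -20°.
Square 3, 1: +3·2° lon, +1·1° lat → SW at lon -34°, lat -19°.
Subsquare c=2, x=23: +2·0.0833333° lon, +23·0.0416667° lat → SW at lon -33.8333°, lat -18.0417°.
Extended square 3, 7: +3·0.00833333° lon, +7·0.00416667° lat → SW at lon -33.8083°, lat -18.0125°.
latitude -18.01250, longitude -33.80833.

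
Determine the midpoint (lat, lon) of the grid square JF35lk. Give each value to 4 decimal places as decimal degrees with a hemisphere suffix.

Field J=9, F=5: +9·20° lon, +5·10° lat → SW at lon 0°, lat -40°.
Square 3, 5: +3·2° lon, +5·1° lat → SW at lon 6°, lat -35°.
Subsquare l=11, k=10: +11·0.0833333° lon, +10·0.0416667° lat → SW at lon 6.91667°, lat -34.5833°.
Cell spans 0.0833333° lon × 0.0416667° lat. Centre is SW corner plus half of each.
latitude 34.5625° S, longitude 6.9583° E.

34.5625° S, 6.9583° E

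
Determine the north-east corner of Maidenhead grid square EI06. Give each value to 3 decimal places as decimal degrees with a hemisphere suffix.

3.000° S, 98.000° W

Field E=4, I=8: +4·20° lon, +8·10° lat → SW at lon -100°, lat -10°.
Square 0, 6: +0·2° lon, +6·1° lat → SW at lon -100°, lat -4°.
Cell spans 2° lon × 1° lat. NE corner is SW corner plus one full cell.
latitude 3.000° S, longitude 98.000° W.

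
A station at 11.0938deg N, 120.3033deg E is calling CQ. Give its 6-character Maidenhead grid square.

PK01dc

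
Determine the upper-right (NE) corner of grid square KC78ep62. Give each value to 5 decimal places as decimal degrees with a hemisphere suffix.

61.36250° S, 34.39167° E

Field K=10, C=2: +10·20° lon, +2·10° lat → SW at lon 20°, lat -70°.
Square 7, 8: +7·2° lon, +8·1° lat → SW at lon 34°, lat -62°.
Subsquare e=4, p=15: +4·0.0833333° lon, +15·0.0416667° lat → SW at lon 34.3333°, lat -61.375°.
Extended square 6, 2: +6·0.00833333° lon, +2·0.00416667° lat → SW at lon 34.3833°, lat -61.3667°.
Cell spans 0.00833333° lon × 0.00416667° lat. NE corner is SW corner plus one full cell.
latitude 61.36250° S, longitude 34.39167° E.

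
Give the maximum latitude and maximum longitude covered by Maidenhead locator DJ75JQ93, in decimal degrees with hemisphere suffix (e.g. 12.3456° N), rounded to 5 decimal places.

5.68333° N, 105.16667° W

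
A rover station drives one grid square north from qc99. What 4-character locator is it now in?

QD90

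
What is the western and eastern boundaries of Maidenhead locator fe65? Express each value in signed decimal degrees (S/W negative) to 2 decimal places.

Field F=5, E=4: +5·20° lon, +4·10° lat → SW at lon -80°, lat -50°.
Square 6, 5: +6·2° lon, +5·1° lat → SW at lon -68°, lat -45°.
Cell spans 2° lon × 1° lat.
west -68.00, east -66.00.

-68.00, -66.00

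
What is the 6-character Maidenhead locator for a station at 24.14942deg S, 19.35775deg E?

JG95qu

Shift to the Maidenhead origin (180°W, 90°S): lon 199.3578, lat 65.8506.
Field: lon ⌊199.3578/20⌋ = 9 → J; lat ⌊65.8506/10⌋ = 6 → G.
Square: lon ⌊19.3578/2⌋ = 9; lat ⌊5.8506/1⌋ = 5.
Subsquare: lon ⌊1.3578/0.0833333⌋ = 16 → q; lat ⌊0.8506/0.0416667⌋ = 20 → u.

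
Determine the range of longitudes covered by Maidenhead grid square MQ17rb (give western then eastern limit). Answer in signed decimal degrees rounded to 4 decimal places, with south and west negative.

63.4167, 63.5000

Field M=12, Q=16: +12·20° lon, +16·10° lat → SW at lon 60°, lat 70°.
Square 1, 7: +1·2° lon, +7·1° lat → SW at lon 62°, lat 77°.
Subsquare r=17, b=1: +17·0.0833333° lon, +1·0.0416667° lat → SW at lon 63.4167°, lat 77.0417°.
Cell spans 0.0833333° lon × 0.0416667° lat.
west 63.4167, east 63.5000.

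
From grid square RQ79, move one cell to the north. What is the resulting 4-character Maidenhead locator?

Latitude square 9; +1 → 10, wraps to 0, carry into field.
Latitude field Q = 16; +1 → 17 = R.
The longitude characters are unchanged.

RR70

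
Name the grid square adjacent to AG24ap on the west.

AG14xp

Longitude subsquare a = 0; −1 → -1, wraps to 23 = x, carry into square.
Longitude square 2; −1 → 1.
The latitude characters are unchanged.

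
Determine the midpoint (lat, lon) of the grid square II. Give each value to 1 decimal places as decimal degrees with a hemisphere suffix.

Field I=8, I=8: +8·20° lon, +8·10° lat → SW at lon -20°, lat -10°.
Cell spans 20° lon × 10° lat. Centre is SW corner plus half of each.
latitude 5.0° S, longitude 10.0° W.

5.0° S, 10.0° W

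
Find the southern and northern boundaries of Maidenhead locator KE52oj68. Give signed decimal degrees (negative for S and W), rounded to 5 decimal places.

Field K=10, E=4: +10·20° lon, +4·10° lat → SW at lon 20°, lat -50°.
Square 5, 2: +5·2° lon, +2·1° lat → SW at lon 30°, lat -48°.
Subsquare o=14, j=9: +14·0.0833333° lon, +9·0.0416667° lat → SW at lon 31.1667°, lat -47.625°.
Extended square 6, 8: +6·0.00833333° lon, +8·0.00416667° lat → SW at lon 31.2167°, lat -47.5917°.
Cell spans 0.00833333° lon × 0.00416667° lat.
south -47.59167, north -47.58750.

-47.59167, -47.58750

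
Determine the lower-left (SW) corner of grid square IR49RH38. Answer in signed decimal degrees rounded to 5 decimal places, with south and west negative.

89.32500, -10.55833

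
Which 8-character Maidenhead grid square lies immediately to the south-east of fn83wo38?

FN83wo47

Longitude extended square 3; +1 → 4.
Latitude extended square 8; −1 → 7.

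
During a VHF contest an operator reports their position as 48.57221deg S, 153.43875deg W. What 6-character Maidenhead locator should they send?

BE31gk

Offset from 180°W / 90°S: lon 26.5613°, lat 41.4278°.
Field (20°×10°, letters A–R): 26.5613/20 → 1 → B, 41.4278/10 → 4 → E; chars BE.
Square (2°×1°, digits 0–9): 6.5613/2 → 3, 1.4278/1 → 1; chars 31.
Subsquare (5′×2.5′, letters a–x): 0.5613/0.0833333 → 6 → g, 0.4278/0.0416667 → 10 → k; chars gk.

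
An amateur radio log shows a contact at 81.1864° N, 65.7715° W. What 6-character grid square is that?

FR71ce

Add 180° to longitude and 90° to latitude: 114.2285, 171.1864.
Field: lon ⌊114.2285/20⌋ = 5 → F; lat ⌊171.1864/10⌋ = 17 → R.
Square: lon ⌊14.2285/2⌋ = 7; lat ⌊1.1864/1⌋ = 1.
Subsquare: lon ⌊0.2285/0.0833333⌋ = 2 → c; lat ⌊0.1864/0.0416667⌋ = 4 → e.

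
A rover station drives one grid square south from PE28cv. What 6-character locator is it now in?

PE28cu

Latitude subsquare v = 21; −1 → 20 = u.
The longitude characters are unchanged.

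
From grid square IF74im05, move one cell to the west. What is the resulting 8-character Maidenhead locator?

Longitude extended square 0; −1 → -1, wraps to 9, carry into subsquare.
Longitude subsquare i = 8; −1 → 7 = h.
The latitude characters are unchanged.

IF74hm95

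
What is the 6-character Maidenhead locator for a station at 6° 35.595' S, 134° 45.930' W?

CI23oj

Add 180° to longitude and 90° to latitude: 45.2345, 83.4068.
Field (20°×10°, letters A–R): 45.2345/20 → 2 → C, 83.4068/10 → 8 → I; chars CI.
Square (2°×1°, digits 0–9): 5.2345/2 → 2, 3.4068/1 → 3; chars 23.
Subsquare (5′×2.5′, letters a–x): 1.2345/0.0833333 → 14 → o, 0.4068/0.0416667 → 9 → j; chars oj.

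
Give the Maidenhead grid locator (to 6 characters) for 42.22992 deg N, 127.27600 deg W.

CN62if

Offset from 180°W / 90°S: lon 52.7240°, lat 132.2299°.
Field: lon ⌊52.7240/20⌋ = 2 → C; lat ⌊132.2299/10⌋ = 13 → N.
Square: lon ⌊12.7240/2⌋ = 6; lat ⌊2.2299/1⌋ = 2.
Subsquare: lon ⌊0.7240/0.0833333⌋ = 8 → i; lat ⌊0.2299/0.0416667⌋ = 5 → f.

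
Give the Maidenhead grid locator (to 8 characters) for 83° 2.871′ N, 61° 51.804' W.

FR93bb61

Shift to the Maidenhead origin (180°W, 90°S): lon 118.13660, lat 173.04785.
Field (20°×10°, letters A–R): 118.13660/20 → 5 → F, 173.04785/10 → 17 → R; chars FR.
Square (2°×1°, digits 0–9): 18.13660/2 → 9, 3.04785/1 → 3; chars 93.
Subsquare (5′×2.5′, letters a–x): 0.13660/0.0833333 → 1 → b, 0.04785/0.0416667 → 1 → b; chars bb.
Extended square (30″×15″, digits 0–9): 0.05327/0.00833333 → 6, 0.00618/0.00416667 → 1; chars 61.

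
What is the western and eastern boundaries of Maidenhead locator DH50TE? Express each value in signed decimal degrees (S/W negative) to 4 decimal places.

-108.4167, -108.3333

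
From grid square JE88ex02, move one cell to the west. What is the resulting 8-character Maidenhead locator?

JE88dx92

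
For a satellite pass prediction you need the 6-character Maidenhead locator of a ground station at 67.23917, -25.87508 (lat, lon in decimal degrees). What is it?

Offset from 180°W / 90°S: lon 154.1249°, lat 157.2392°.
Field: 154.1249/20 → 7 → H, 157.2392/10 → 15 → P; chars HP.
Square: 14.1249/2 → 7, 7.2392/1 → 7; chars 77.
Subsquare: 0.1249/0.0833333 → 1 → b, 0.2392/0.0416667 → 5 → f; chars bf.

HP77bf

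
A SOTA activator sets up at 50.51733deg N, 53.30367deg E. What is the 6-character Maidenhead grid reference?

Shift to the Maidenhead origin (180°W, 90°S): lon 233.3037, lat 140.5173.
Field: lon ⌊233.3037/20⌋ = 11 → L; lat ⌊140.5173/10⌋ = 14 → O.
Square: lon ⌊13.3037/2⌋ = 6; lat ⌊0.5173/1⌋ = 0.
Subsquare: lon ⌊1.3037/0.0833333⌋ = 15 → p; lat ⌊0.5173/0.0416667⌋ = 12 → m.

LO60pm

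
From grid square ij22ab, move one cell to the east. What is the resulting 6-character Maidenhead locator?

Longitude subsquare a = 0; +1 → 1 = b.
The latitude characters are unchanged.

IJ22bb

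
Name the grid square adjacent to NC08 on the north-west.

MC99

Longitude square 0; −1 → -1, wraps to 9, carry into field.
Longitude field N = 13; −1 → 12 = M.
Latitude square 8; +1 → 9.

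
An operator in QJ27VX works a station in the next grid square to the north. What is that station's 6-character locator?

Latitude subsquare x = 23; +1 → 24, wraps to 0 = a, carry into square.
Latitude square 7; +1 → 8.
The longitude characters are unchanged.

QJ28va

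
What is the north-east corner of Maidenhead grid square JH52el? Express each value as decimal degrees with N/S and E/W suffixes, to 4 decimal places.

17.5000° S, 10.4167° E

Field J=9, H=7: +9·20° lon, +7·10° lat → SW at lon 0°, lat -20°.
Square 5, 2: +5·2° lon, +2·1° lat → SW at lon 10°, lat -18°.
Subsquare e=4, l=11: +4·0.0833333° lon, +11·0.0416667° lat → SW at lon 10.3333°, lat -17.5417°.
Cell spans 0.0833333° lon × 0.0416667° lat. NE corner is SW corner plus one full cell.
latitude 17.5000° S, longitude 10.4167° E.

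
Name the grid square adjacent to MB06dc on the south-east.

MB06eb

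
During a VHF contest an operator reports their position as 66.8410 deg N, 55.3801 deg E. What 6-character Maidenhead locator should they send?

LP76qu

Shift to the Maidenhead origin (180°W, 90°S): lon 235.3801, lat 156.8410.
Field (20°×10°, letters A–R): lon ⌊235.3801/20⌋ = 11 → L; lat ⌊156.8410/10⌋ = 15 → P.
Square (2°×1°, digits 0–9): lon ⌊15.3801/2⌋ = 7; lat ⌊6.8410/1⌋ = 6.
Subsquare (5′×2.5′, letters a–x): lon ⌊1.3801/0.0833333⌋ = 16 → q; lat ⌊0.8410/0.0416667⌋ = 20 → u.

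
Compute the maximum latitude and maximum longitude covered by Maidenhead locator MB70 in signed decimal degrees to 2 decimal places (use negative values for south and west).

Field M=12, B=1: +12·20° lon, +1·10° lat → SW at lon 60°, lat -80°.
Square 7, 0: +7·2° lon, +0·1° lat → SW at lon 74°, lat -80°.
Cell spans 2° lon × 1° lat. NE corner is SW corner plus one full cell.
latitude -79.00, longitude 76.00.

-79.00, 76.00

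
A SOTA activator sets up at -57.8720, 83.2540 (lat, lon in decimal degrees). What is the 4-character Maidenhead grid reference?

Shift to the Maidenhead origin (180°W, 90°S): lon 263.25, lat 32.13.
Field: lon ⌊263.25/20⌋ = 13 → N; lat ⌊32.13/10⌋ = 3 → D.
Square: lon ⌊3.25/2⌋ = 1; lat ⌊2.13/1⌋ = 2.

ND12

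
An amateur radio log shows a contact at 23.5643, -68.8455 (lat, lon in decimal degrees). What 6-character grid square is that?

Offset from 180°W / 90°S: lon 111.1545°, lat 113.5643°.
Field: lon ⌊111.1545/20⌋ = 5 → F; lat ⌊113.5643/10⌋ = 11 → L.
Square: lon ⌊11.1545/2⌋ = 5; lat ⌊3.5643/1⌋ = 3.
Subsquare: lon ⌊1.1545/0.0833333⌋ = 13 → n; lat ⌊0.5643/0.0416667⌋ = 13 → n.

FL53nn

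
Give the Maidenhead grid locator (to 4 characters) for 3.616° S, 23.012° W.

HI86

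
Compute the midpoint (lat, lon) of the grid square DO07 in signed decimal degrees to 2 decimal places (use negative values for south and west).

Field D=3, O=14: +3·20° lon, +14·10° lat → SW at lon -120°, lat 50°.
Square 0, 7: +0·2° lon, +7·1° lat → SW at lon -120°, lat 57°.
Cell spans 2° lon × 1° lat. Centre is SW corner plus half of each.
latitude 57.50, longitude -119.00.

57.50, -119.00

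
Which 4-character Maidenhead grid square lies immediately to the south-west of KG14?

KG03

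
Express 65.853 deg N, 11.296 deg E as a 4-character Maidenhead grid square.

JP55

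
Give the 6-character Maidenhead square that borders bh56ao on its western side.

BH46xo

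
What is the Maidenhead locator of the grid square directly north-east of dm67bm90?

DM67cm01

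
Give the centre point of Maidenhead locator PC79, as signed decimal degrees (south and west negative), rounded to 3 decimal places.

-60.500, 135.000

Field P=15, C=2: +15·20° lon, +2·10° lat → SW at lon 120°, lat -70°.
Square 7, 9: +7·2° lon, +9·1° lat → SW at lon 134°, lat -61°.
Cell spans 2° lon × 1° lat. Centre is SW corner plus half of each.
latitude -60.500, longitude 135.000.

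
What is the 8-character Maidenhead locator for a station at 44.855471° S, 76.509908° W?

FE15rd84

Shift to the Maidenhead origin (180°W, 90°S): lon 103.49009, lat 45.14453.
Field: 103.49009/20 → 5 → F, 45.14453/10 → 4 → E; chars FE.
Square: 3.49009/2 → 1, 5.14453/1 → 5; chars 15.
Subsquare: 1.49009/0.0833333 → 17 → r, 0.14453/0.0416667 → 3 → d; chars rd.
Extended square: 0.07343/0.00833333 → 8, 0.01953/0.00416667 → 4; chars 84.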